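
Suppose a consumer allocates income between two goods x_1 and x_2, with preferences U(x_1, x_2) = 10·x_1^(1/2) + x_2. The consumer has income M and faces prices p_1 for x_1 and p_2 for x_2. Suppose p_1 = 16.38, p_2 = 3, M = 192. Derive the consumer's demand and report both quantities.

Set MRS = p_1/p_2: 5·x_1^(−1/2) = p_1/p_2.
Solve: √x_1 = 5·p_2/p_1, so x_1*(p_1,p_2) = (5·p_2/p_1)², and x_2* = (M − p_1·x_1*)/p_2.
Plugging in: x_1* = (5·3/16.38)² = 0.8386, x_2* = 59.4212.

x_1* = 0.8386, x_2* = 59.4212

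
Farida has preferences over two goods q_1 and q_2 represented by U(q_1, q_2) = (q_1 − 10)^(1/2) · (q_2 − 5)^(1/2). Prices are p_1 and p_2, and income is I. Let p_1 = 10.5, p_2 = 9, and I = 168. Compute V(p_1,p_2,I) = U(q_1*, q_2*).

This is Cobb-Douglas in (q_1−10, q_2−5): tangency gives 0.5·p_2·(q_2−5) = 0.5·p_1·(q_1−10).
Substituting into the budget: q_1* = 10 + 0.5·(I − 10·p_1 − 5·p_2)/p_1, and q_2* = 5 + 0.5·(…)/p_2.
Discretionary income = 168 − 10·10.5 − 5·9 = 18; q_1* = 10 + 0.5·18/10.5 = 10.8571; q_2* = 5 + 0.5·18/9 = 6.
Utility at the optimum: U(10.8571, 6) = 0.9258.

V = 0.9258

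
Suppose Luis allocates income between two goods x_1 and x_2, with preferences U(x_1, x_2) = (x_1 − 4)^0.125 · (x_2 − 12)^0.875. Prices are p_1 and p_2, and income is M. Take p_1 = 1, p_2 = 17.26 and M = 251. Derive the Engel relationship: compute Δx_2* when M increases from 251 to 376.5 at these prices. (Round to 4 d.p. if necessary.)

Discretionary income = 251 − 4·1 − 12·17.26 = 39.88; x_2* = 12 + 0.875·39.88/17.26 = 14.0217.
At M' = 376.5: x_2* = 20.384. Change: 20.384 − 14.0217 = 6.3623.

Δx_2* = 6.3623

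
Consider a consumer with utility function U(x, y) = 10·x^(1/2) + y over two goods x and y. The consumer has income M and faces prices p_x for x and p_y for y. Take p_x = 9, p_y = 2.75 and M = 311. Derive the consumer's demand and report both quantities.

MU_x = 5/√x, MU_y = 1. Tangency: 5/√x = p_x/p_y.
Thus x* = (5·p_y/p_x)² — independent of M — with the rest of income spent on y.
Plugging in: x* = (5·2.75/9)² = 2.3341, y* = 105.452.

x* = 2.3341, y* = 105.452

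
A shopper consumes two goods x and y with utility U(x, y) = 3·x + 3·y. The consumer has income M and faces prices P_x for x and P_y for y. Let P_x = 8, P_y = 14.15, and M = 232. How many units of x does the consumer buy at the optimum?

x* = 29

Linear utility — the consumer picks whichever good has higher MU/price: 3/8 = 0.375 vs 3/14.15 = 0.212.
x gives more utility per dollar, so spend all income on x: x* = M/P_x, y* = 0.
Numerically: x* = 29, y* = 0.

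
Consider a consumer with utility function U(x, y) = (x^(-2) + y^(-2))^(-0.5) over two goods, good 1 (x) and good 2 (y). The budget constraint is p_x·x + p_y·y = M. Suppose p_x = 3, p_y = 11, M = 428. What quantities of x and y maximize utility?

MU_x ∝ x^(-3), MU_y ∝ y^(-3), so MRS = (y/x)^(3) = p_x/p_y.
Hence y/x = (p_x/p_y)^(1/(3)), i.e. raised to the 1/3 power.
With the ratio pinned down, the budget gives x* = M/(p_x + p_y·(y/x)) and y* = (y/x)·x*.
Numerically y/x = 0.648499, so x* = 428/(3 + 11·0.648499) = 42.2362 and y* = 0.648499·42.2362 = 27.3901.

x* = 42.2362, y* = 27.3901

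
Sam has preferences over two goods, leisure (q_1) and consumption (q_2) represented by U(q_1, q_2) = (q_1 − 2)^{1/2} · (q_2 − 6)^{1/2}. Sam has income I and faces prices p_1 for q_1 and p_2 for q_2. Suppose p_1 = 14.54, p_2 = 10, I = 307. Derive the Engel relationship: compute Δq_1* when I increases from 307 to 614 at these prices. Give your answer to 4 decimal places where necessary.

Δq_1* = 10.5571

MRS = (q_2−6)/(q_1−2). Tangency with p_1/p_2 gives q_2−6 = (p_1/p_2)·(q_1−2).
Substituting into the budget: q_1* = 2 + 0.5·(I − 2·p_1 − 6·p_2)/p_1, and q_2* = 6 + 0.5·(…)/p_2.
Discretionary income = 307 − 2·14.54 − 6·10 = 217.92; q_1* = 2 + 0.5·217.92/14.54 = 9.4938.
At I' = 614: q_1* = 20.0509. Change: 20.0509 − 9.4938 = 10.5571.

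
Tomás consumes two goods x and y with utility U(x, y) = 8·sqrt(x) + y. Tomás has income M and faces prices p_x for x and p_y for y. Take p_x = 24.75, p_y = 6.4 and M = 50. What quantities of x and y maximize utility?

MU_x = 4/√x, MU_y = 1. Tangency: 4/√x = p_x/p_y.
Thus x* = (4·p_y/p_x)² — independent of M — with the rest of income spent on y.
Plugging in: x* = (4·6.4/24.75)² = 1.0699, y* = 3.6751.

x* = 1.0699, y* = 3.6751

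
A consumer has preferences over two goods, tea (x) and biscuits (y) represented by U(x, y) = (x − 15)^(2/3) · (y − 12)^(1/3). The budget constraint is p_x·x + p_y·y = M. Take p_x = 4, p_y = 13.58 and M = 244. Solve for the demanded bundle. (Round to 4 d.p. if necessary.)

Discretionary income = 244 − 15·4 − 12·13.58 = 21.04; x* = 15 + 2/3·21.04/4 = 18.5067; y* = 12 + 1/3·21.04/13.58 = 12.5164.

x* = 18.5067, y* = 12.5164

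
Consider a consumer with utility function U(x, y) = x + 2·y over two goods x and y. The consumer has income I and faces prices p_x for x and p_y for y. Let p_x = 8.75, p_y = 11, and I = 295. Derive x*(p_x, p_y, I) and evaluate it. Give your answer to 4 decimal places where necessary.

Perfect substitutes: compare marginal utility per dollar. 1/p_x vs 2/p_y → 0.1143 vs 0.1818.
y gives more utility per dollar, so spend all income on y: y* = I/p_y, x* = 0.
Numerically: x* = 0, y* = 26.8182.

x* = 0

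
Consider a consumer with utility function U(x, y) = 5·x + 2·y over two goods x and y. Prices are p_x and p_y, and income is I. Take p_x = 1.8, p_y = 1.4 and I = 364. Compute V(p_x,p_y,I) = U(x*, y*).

Linear utility — the consumer picks whichever good has higher MU/price: 5/1.8 = 2.7778 vs 2/1.4 = 1.4286.
x gives more utility per dollar, so spend all income on x: x* = I/p_x, y* = 0.
Numerically: x* = 202.2222, y* = 0.
Utility at the optimum: U(202.2222, 0) = 1011.1111.

V = 1011.1111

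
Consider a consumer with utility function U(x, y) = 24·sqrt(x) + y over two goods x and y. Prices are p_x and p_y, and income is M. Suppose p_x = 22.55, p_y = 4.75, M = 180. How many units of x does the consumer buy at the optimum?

x* = 6.3893

Solve: √x = 12·p_y/p_x, so x*(p_x,p_y) = (12·p_y/p_x)², and y* = (M − p_x·x*)/p_y.
Plugging in: x* = (12·4.75/22.55)² = 6.3893.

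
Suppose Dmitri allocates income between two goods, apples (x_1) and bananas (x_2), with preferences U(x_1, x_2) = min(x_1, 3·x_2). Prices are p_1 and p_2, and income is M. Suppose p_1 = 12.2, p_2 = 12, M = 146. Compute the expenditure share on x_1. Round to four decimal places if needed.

With perfect complements, no substitution: consume in ratio x_1:x_2 = 3:1.
Budget: p_1·x_1 + p_2·(1/3)·x_1 = M, so (3·p_1 + p_2)·x_1 = 3·M.
Demand: x_1*(p_1,p_2,M) = 3·M/(3·p_1 + p_2), x_2* = M/(3·p_1 + p_2).
Here 3·12.2 + 12 = 48.6, giving x_1* = 9.0123 and x_2* = 3.0041.
Expenditure on x_1: 12.2·9.0123 = 109.9506; share = 0.7531.

share on x_1 = 0.7531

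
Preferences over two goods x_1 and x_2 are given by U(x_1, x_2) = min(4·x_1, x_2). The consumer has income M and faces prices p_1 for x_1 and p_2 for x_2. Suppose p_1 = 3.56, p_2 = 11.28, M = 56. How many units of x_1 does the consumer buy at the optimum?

x_1* = 1.1504

Leontief preferences: the optimum is at the kink where x_1/1 = x_2/4, i.e. x_2 = 4·x_1.
Budget: p_1·x_1 + p_2·4·x_1 = M, so (p_1 + 4·p_2)·x_1 = M.
Demand: x_1*(p_1,p_2,M) = M/(p_1 + 4·p_2), x_2* = 4·M/(p_1 + 4·p_2).
Here 3.56 + 4·11.28 = 48.68, giving x_1* = 1.1504.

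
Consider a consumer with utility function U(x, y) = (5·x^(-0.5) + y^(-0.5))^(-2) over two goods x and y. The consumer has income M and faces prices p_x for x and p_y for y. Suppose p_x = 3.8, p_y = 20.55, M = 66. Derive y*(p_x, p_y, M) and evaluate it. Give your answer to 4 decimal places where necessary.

MRS = MU_x/MU_y = 5·(y/x)^(1.5). Set equal to p_x/p_y.
Hence y/x = ((1/5)·p_x/p_y)^(1/(1.5)), i.e. raised to the 2/3 power.
With the ratio pinned down, the budget gives x* = M/(p_x + p_y·(y/x)) and y* = (y/x)·x*.
Numerically y/x = 0.111003, so x* = 66/(3.8 + 20.55·0.111003) = 10.8533 and y* = 0.111003·10.8533 = 1.2047.

y* = 1.2047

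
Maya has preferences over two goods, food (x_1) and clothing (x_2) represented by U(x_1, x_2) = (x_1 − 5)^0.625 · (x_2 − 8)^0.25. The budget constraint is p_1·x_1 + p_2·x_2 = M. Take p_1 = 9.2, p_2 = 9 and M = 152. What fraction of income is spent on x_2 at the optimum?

share on x_2 = 0.5376

Discretionary income = 152 − 5·9.2 − 8·9 = 34; x_1* = 5 + 5/7·34/9.2 = 7.6398; x_2* = 8 + 2/7·34/9 = 9.0794.
Expenditure on x_2: 9·9.0794 = 81.7143; share = 0.5376.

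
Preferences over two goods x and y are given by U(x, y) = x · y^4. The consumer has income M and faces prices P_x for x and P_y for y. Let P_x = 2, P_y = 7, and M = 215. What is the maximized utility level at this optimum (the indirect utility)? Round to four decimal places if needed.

MU_x/MU_y = (y)/(4·x); tangency sets this equal to P_x/P_y.
Rearranging, P_y·y = 4·P_x·x. Substituting into the budget gives P_x·x·(1 + 4) = M.
Demand: x*(P_x,P_y,M) = 0.2·M/P_x and y* = 0.8·M/P_y.
At P_x=2, P_y=7, M=215: x* = 0.2·215/2 = 21.5, y* = 24.5714.
Utility at the optimum: U(21.5, 24.5714) = 7837184.7997.

V = 7837184.7997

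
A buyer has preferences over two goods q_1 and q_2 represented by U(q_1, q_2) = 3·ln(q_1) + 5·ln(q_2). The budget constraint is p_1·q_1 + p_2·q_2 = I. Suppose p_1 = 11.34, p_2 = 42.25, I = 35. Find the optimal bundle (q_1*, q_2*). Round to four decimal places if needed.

q_1* = 1.1574, q_2* = 0.5178

MU_q_1/MU_q_2 = (3·q_2)/(5·q_1); tangency sets this equal to p_1/p_2.
Rearranging, p_2·q_2 = (5/3)·p_1·q_1. Substituting into the budget gives p_1·q_1·(1 + (5/3)) = I.
Demand: q_1*(p_1,p_2,I) = 0.375·I/p_1 and q_2* = 0.625·I/p_2.
At p_1=11.34, p_2=42.25, I=35: q_1* = 0.375·35/11.34 = 1.1574, q_2* = 0.5178.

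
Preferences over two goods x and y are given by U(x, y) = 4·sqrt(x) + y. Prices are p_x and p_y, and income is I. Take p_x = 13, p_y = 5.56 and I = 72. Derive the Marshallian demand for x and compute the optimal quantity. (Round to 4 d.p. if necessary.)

Set MRS = p_x/p_y: 2·x^(−1/2) = p_x/p_y.
Solve: √x = 2·p_y/p_x, so x*(p_x,p_y) = (2·p_y/p_x)², and y* = (I − p_x·x*)/p_y.
Plugging in: x* = (2·5.56/13)² = 0.7317.

x* = 0.7317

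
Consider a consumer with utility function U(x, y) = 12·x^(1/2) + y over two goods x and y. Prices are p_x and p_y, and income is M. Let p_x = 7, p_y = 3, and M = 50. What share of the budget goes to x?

share on x = 0.9257

Set MRS = p_x/p_y: 6·x^(−1/2) = p_x/p_y.
Thus x* = (6·p_y/p_x)² — independent of M — with the rest of income spent on y.
Plugging in: x* = (6·3/7)² = 6.6122, y* = 1.2381.
Expenditure on x: 7·6.6122 = 46.2857; share = 0.9257.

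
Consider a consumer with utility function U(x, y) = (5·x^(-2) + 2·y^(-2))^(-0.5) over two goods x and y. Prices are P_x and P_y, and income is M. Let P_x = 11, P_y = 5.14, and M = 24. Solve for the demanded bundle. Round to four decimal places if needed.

With the ratio pinned down, the budget gives x* = M/(P_x + P_y·(y/x)) and y* = (y/x)·x*.
Numerically y/x = 0.949503, so x* = 24/(11 + 5.14·0.949503) = 1.5113 and y* = 0.949503·1.5113 = 1.435.

x* = 1.5113, y* = 1.435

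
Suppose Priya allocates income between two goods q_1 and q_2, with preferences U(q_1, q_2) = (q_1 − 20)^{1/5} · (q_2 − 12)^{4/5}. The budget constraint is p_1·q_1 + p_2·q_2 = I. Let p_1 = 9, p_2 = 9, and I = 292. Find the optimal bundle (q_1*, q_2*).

q_1* = 20.0889, q_2* = 12.3556

MRS = (1/4)·(q_2−12)/(q_1−20). Tangency with p_1/p_2 gives q_2−12 = 4·(p_1/p_2)·(q_1−20).
Substituting into the budget: q_1* = 20 + 0.2·(I − 20·p_1 − 12·p_2)/p_1, and q_2* = 12 + 0.8·(…)/p_2.
Discretionary income = 292 − 20·9 − 12·9 = 4; q_1* = 20 + 0.2·4/9 = 20.0889; q_2* = 12 + 0.8·4/9 = 12.3556.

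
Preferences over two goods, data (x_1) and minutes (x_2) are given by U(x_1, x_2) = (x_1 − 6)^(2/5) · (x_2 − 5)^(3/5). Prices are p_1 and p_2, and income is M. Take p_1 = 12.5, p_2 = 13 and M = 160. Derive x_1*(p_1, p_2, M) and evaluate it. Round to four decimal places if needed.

x_1* = 6.64

This is Cobb-Douglas in (x_1−6, x_2−5): tangency gives 0.4·p_2·(x_2−5) = 0.6·p_1·(x_1−6).
Substituting into the budget: x_1* = 6 + 0.4·(M − 6·p_1 − 5·p_2)/p_1, and x_2* = 5 + 0.6·(…)/p_2.
Discretionary income = 160 − 6·12.5 − 5·13 = 20; x_1* = 6 + 0.4·20/12.5 = 6.64.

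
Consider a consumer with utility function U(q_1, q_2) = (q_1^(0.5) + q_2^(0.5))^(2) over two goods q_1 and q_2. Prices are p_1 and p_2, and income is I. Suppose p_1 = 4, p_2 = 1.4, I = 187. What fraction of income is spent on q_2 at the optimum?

share on q_2 = 0.7407

Substitute q_2 = (q_2/q_1)·q_1 into the budget: q_1* = I/(p_1 + p_2·(q_2/q_1)).
Numerically q_2/q_1 = 8.163265, so q_1* = 187/(4 + 1.4·8.163265) = 12.1204 and q_2* = 8.163265·12.1204 = 98.9418.
Expenditure on q_2: 1.4·98.9418 = 138.5185; share = 0.7407.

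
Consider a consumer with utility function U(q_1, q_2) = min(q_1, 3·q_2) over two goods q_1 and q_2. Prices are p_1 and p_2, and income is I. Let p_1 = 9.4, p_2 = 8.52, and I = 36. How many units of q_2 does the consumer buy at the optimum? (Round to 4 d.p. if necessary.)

Demand: q_1*(p_1,p_2,I) = 3·I/(3·p_1 + p_2), q_2* = I/(3·p_1 + p_2).
Here 3·9.4 + 8.52 = 36.72, giving q_2* = 0.9804.

q_2* = 0.9804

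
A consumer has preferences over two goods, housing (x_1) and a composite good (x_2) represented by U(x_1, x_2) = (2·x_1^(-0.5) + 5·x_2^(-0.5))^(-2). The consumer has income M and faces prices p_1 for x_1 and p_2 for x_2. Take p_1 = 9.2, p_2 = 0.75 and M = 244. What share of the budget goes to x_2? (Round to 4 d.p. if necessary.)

MRS = MU_x_1/MU_x_2 = (2/5)·(x_2/x_1)^(1.5). Set equal to p_1/p_2.
Hence x_2/x_1 = ((5/2)·p_1/p_2)^(1/(1.5)), i.e. raised to the 2/3 power.
Substitute x_2 = (x_2/x_1)·x_1 into the budget: x_1* = M/(p_1 + p_2·(x_2/x_1)).
Numerically x_2/x_1 = 9.797405, so x_1* = 244/(9.2 + 0.75·9.797405) = 14.7449 and x_2* = 9.797405·14.7449 = 144.4621.
Expenditure on x_2: 0.75·144.4621 = 108.3466; share = 0.444.

share on x_2 = 0.444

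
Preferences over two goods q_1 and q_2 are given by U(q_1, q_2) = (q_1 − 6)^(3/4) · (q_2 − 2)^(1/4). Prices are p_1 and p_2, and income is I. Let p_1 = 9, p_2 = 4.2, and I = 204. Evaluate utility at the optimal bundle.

Let q_1' = q_1−6, q_2' = q_2−2. MRS = 3·q_2'/q_1' = p_1/p_2.
After buying the subsistence bundle (6, 2), a share 0.75 of the remaining income goes to q_1: q_1* = 6 + 0.75·(I − 6p_1 − 2p_2)/p_1.
Discretionary income = 204 − 6·9 − 2·4.2 = 141.6; q_1* = 6 + 0.75·141.6/9 = 17.8; q_2* = 2 + 0.25·141.6/4.2 = 10.4286.
Utility at the optimum: U(17.8, 10.4286) = 10.848.

V = 10.848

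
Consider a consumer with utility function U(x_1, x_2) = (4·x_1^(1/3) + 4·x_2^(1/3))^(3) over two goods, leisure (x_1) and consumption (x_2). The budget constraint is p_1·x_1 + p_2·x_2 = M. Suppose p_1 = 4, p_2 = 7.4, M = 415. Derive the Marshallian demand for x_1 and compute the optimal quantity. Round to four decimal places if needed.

x_1* = 59.7909

Numerically x_2/x_1 = 0.397413, so x_1* = 415/(4 + 7.4·0.397413) = 59.7909.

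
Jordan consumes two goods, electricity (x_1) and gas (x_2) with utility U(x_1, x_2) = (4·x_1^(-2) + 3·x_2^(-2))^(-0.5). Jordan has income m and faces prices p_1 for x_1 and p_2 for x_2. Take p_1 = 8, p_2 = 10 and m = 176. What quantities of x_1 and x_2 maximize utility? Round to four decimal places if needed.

x_1* = 10.7093, x_2* = 9.0326

MU_x_1 ∝ 4·x_1^(-3), MU_x_2 ∝ 3·x_2^(-3), so MRS = (4/3)·(x_2/x_1)^(3) = p_1/p_2.
Solve for the ratio: x_2/x_1 = [(3/4)·p_1/p_2]^(1/3).
With the ratio pinned down, the budget gives x_1* = m/(p_1 + p_2·(x_2/x_1)) and x_2* = (x_2/x_1)·x_1*.
Numerically x_2/x_1 = 0.843433, so x_1* = 176/(8 + 10·0.843433) = 10.7093 and x_2* = 0.843433·10.7093 = 9.0326.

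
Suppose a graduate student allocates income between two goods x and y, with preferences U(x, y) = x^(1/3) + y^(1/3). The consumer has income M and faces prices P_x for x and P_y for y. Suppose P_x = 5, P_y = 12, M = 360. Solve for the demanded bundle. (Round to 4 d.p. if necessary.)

MU_x ∝ x^(-2/3), MU_y ∝ y^(-2/3), so MRS = (y/x)^(2/3) = P_x/P_y.
Solve for the ratio: y/x = [P_x/P_y]^(1.5).
Substitute y = (y/x)·x into the budget: x* = M/(P_x + P_y·(y/x)).
Numerically y/x = 0.268957, so x* = 360/(5 + 12·0.268957) = 43.7558 and y* = 0.268957·43.7558 = 11.7684.

x* = 43.7558, y* = 11.7684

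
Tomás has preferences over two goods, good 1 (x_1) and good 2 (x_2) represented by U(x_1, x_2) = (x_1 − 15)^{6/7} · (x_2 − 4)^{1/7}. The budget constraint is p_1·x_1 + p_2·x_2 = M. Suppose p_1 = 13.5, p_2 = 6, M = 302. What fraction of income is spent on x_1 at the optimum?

share on x_1 = 0.8848

MRS = 6·(x_2−4)/(x_1−15). Tangency with p_1/p_2 gives x_2−4 = (1/6)·(p_1/p_2)·(x_1−15).
After buying the subsistence bundle (15, 4), a share 6/7 of the remaining income goes to x_1: x_1* = 15 + 6/7·(M − 15p_1 − 4p_2)/p_1.
Discretionary income = 302 − 15·13.5 − 4·6 = 75.5; x_1* = 15 + 6/7·75.5/13.5 = 19.7937; x_2* = 4 + 1/7·75.5/6 = 5.7976.
Expenditure on x_1: 13.5·19.7937 = 267.2143; share = 0.8848.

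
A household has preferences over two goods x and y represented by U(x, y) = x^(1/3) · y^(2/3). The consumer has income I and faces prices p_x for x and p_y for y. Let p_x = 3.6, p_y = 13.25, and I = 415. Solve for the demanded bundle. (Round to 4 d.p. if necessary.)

MU_x/MU_y = (1/3·y)/(2/3·x); tangency sets this equal to p_x/p_y.
Rearranging, p_y·y = 2·p_x·x. Substituting into the budget gives p_x·x·(1 + 2) = I.
Demand: x*(p_x,p_y,I) = 1/3·I/p_x and y* = 2/3·I/p_y.
At p_x=3.6, p_y=13.25, I=415: x* = 1/3·415/3.6 = 38.4259, y* = 20.8805.

x* = 38.4259, y* = 20.8805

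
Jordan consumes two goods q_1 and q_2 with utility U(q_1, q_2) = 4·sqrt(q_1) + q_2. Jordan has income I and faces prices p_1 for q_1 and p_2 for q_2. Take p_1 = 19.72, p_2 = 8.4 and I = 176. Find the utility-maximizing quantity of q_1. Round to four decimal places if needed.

Utility is quasi-linear in q_2; the FOC for q_1 is 2/√q_1 = p_1/p_2.
Solve: √q_1 = 2·p_2/p_1, so q_1*(p_1,p_2) = (2·p_2/p_1)², and q_2* = (I − p_1·q_1*)/p_2.
Plugging in: q_1* = (2·8.4/19.72)² = 0.7258.

q_1* = 0.7258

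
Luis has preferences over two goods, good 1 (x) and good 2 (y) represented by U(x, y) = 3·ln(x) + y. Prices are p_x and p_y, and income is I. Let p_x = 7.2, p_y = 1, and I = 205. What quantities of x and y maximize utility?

x* = 0.4167, y* = 202

Set MRS = p_x/p_y: (3/x)/1 = p_x/p_y.
So x*(p_x,p_y) = 3·p_y/p_x, independent of income; and y* = (I − 3·p_y)/p_y.
At the given prices: x* = 3·1/7.2 = 0.4167, and y* = 202.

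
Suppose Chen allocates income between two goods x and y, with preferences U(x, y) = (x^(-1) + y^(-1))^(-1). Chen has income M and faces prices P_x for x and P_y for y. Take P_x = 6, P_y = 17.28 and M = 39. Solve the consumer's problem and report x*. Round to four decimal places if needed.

x* = 2.41

From the CES first-order condition, (y/x)^(2) = P_x/P_y.
Solve for the ratio: y/x = [P_x/P_y]^(0.5).
With the ratio pinned down, the budget gives x* = M/(P_x + P_y·(y/x)) and y* = (y/x)·x*.
Numerically y/x = 0.589256, so x* = 39/(6 + 17.28·0.589256) = 2.41.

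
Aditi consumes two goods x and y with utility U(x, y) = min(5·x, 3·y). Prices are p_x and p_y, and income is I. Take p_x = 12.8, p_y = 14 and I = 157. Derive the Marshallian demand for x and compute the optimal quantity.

x* = 4.345

Here 3·12.8 + 5·14 = 108.4, giving x* = 4.345.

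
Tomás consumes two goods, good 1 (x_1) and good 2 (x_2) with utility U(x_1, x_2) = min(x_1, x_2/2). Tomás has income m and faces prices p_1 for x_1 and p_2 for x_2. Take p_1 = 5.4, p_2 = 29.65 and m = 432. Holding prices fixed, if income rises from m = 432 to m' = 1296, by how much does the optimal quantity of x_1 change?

Δx_1* = 13.3539

With perfect complements, no substitution: consume in ratio x_1:x_2 = 1:2.
Budget: p_1·x_1 + p_2·2·x_1 = m, so (p_1 + 2·p_2)·x_1 = m.
Demand: x_1*(p_1,p_2,m) = m/(p_1 + 2·p_2), x_2* = 2·m/(p_1 + 2·p_2).
Here 5.4 + 2·29.65 = 64.7, giving x_1* = 6.677.
At m' = 1296: x_1* = 20.0309. Change: 20.0309 − 6.677 = 13.3539.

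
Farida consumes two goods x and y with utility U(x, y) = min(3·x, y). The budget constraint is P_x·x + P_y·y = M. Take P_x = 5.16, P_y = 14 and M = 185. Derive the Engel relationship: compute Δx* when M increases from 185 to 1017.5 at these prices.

Δx* = 17.6527

Leontief preferences: the optimum is at the kink where x/1 = y/3, i.e. y = 3·x.
Budget: P_x·x + P_y·3·x = M, so (P_x + 3·P_y)·x = M.
Demand: x*(P_x,P_y,M) = M/(P_x + 3·P_y), y* = 3·M/(P_x + 3·P_y).
Here 5.16 + 3·14 = 47.16, giving x* = 3.9228.
At M' = 1017.5: x* = 21.5755. Change: 21.5755 − 3.9228 = 17.6527.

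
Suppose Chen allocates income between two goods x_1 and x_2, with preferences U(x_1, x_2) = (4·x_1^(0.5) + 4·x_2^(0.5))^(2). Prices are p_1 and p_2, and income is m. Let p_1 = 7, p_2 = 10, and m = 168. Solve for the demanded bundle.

x_1* = 14.1176, x_2* = 6.9176

From the CES first-order condition, (x_2/x_1)^(0.5) = p_1/p_2.
Solve for the ratio: x_2/x_1 = [p_1/p_2]^(2).
Substitute x_2 = (x_2/x_1)·x_1 into the budget: x_1* = m/(p_1 + p_2·(x_2/x_1)).
Numerically x_2/x_1 = 0.49, so x_1* = 168/(7 + 10·0.49) = 14.1176 and x_2* = 0.49·14.1176 = 6.9176.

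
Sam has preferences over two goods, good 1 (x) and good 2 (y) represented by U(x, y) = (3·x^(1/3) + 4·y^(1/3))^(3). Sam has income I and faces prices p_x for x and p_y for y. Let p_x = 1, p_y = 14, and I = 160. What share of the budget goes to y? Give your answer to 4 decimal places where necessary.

Substitute y = (y/x)·x into the budget: x* = I/(p_x + p_y·(y/x)).
Numerically y/x = 0.029391, so x* = 160/(1 + 14·0.029391) = 113.3565 and y* = 0.029391·113.3565 = 3.3317.
Expenditure on y: 14·3.3317 = 46.6435; share = 0.2915.

share on y = 0.2915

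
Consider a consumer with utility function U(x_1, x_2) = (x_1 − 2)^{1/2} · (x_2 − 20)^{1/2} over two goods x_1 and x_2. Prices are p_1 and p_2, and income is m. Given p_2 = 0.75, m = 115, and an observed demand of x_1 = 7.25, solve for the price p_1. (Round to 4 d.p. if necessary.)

p_1 = 8

This is Cobb-Douglas in (x_1−2, x_2−20): tangency gives 0.5·p_2·(x_2−20) = 0.5·p_1·(x_1−2).
Substituting into the budget: x_1* = 2 + 0.5·(m − 2·p_1 − 20·p_2)/p_1, and x_2* = 20 + 0.5·(…)/p_2.
Set x_1* = 7.25 in the demand function and solve for p_1: p_1 = 8.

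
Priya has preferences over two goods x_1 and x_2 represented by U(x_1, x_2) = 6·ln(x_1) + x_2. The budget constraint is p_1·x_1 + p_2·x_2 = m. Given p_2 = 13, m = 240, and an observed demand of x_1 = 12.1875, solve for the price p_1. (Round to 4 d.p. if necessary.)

p_1 = 6.4

MU_x_1 = 6/x_1, MU_x_2 = 1. Tangency: 6/x_1 = p_1/p_2.
So x_1*(p_1,p_2) = 6·p_2/p_1, independent of income; and x_2* = (m − 6·p_2)/p_2.
Set x_1* = 12.1875 in the demand function and solve for p_1: p_1 = 6.4.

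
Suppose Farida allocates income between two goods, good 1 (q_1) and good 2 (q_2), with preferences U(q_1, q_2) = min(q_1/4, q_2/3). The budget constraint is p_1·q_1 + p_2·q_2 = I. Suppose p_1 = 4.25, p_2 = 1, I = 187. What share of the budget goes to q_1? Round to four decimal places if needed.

Here 4·4.25 + 3·1 = 20, giving q_1* = 37.4 and q_2* = 28.05.
Expenditure on q_1: 4.25·37.4 = 158.95; share = 0.85.

share on q_1 = 0.85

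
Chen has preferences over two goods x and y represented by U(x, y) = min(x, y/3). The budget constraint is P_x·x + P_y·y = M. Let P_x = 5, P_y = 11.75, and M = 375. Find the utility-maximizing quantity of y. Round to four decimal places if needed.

With perfect complements, no substitution: consume in ratio x:y = 1:3.
Budget: P_x·x + P_y·3·x = M, so (P_x + 3·P_y)·x = M.
Demand: x*(P_x,P_y,M) = M/(P_x + 3·P_y), y* = 3·M/(P_x + 3·P_y).
Here 5 + 3·11.75 = 40.25, giving y* = 27.9503.

y* = 27.9503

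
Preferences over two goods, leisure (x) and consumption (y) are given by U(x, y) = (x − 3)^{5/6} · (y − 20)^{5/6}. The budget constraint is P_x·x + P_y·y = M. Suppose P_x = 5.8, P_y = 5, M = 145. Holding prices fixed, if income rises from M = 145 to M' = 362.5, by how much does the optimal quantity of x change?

Δx* = 18.75

After buying the subsistence bundle (3, 20), a share 0.5 of the remaining income goes to x: x* = 3 + 0.5·(M − 3P_x − 20P_y)/P_x.
Discretionary income = 145 − 3·5.8 − 20·5 = 27.6; x* = 3 + 0.5·27.6/5.8 = 5.3793.
At M' = 362.5: x* = 24.1293. Change: 24.1293 − 5.3793 = 18.75.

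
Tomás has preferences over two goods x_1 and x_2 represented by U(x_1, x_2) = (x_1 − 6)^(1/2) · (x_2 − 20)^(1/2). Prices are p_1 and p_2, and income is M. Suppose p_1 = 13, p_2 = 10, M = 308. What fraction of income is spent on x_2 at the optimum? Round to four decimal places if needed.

share on x_2 = 0.6981

MRS = (x_2−20)/(x_1−6). Tangency with p_1/p_2 gives x_2−20 = (p_1/p_2)·(x_1−6).
After buying the subsistence bundle (6, 20), a share 0.5 of the remaining income goes to x_1: x_1* = 6 + 0.5·(M − 6p_1 − 20p_2)/p_1.
Discretionary income = 308 − 6·13 − 20·10 = 30; x_1* = 6 + 0.5·30/13 = 7.1538; x_2* = 20 + 0.5·30/10 = 21.5.
Expenditure on x_2: 10·21.5 = 215; share = 0.6981.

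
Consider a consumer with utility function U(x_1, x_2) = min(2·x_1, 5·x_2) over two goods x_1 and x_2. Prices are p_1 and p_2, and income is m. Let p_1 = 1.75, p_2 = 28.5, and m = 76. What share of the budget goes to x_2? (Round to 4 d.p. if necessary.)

Demand: x_1*(p_1,p_2,m) = 5·m/(5·p_1 + 2·p_2), x_2* = 2·m/(5·p_1 + 2·p_2).
Here 5·1.75 + 2·28.5 = 65.75, giving x_1* = 5.7795 and x_2* = 2.3118.
Expenditure on x_2: 28.5·2.3118 = 65.8859; share = 0.8669.

share on x_2 = 0.8669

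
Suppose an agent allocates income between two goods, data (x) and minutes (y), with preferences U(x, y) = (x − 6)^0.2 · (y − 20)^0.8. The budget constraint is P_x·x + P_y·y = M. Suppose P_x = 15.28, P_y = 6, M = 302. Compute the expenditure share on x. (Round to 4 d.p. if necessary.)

share on x = 0.3634

Substituting into the budget: x* = 6 + 0.2·(M − 6·P_x − 20·P_y)/P_x, and y* = 20 + 0.8·(…)/P_y.
Discretionary income = 302 − 6·15.28 − 20·6 = 90.32; x* = 6 + 0.2·90.32/15.28 = 7.1822; y* = 20 + 0.8·90.32/6 = 32.0427.
Expenditure on x: 15.28·7.1822 = 109.744; share = 0.3634.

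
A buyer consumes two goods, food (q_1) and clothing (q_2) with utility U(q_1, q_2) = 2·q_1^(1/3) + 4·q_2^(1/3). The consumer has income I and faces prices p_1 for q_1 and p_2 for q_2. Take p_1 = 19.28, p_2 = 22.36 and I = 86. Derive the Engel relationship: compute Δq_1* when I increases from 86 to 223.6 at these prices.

Δq_1* = 1.968

From the CES first-order condition, (1/2)·(q_2/q_1)^(2/3) = p_1/p_2.
Hence q_2/q_1 = (2·p_1/p_2)^(1/(2/3)), i.e. raised to the 1.5 power.
With the ratio pinned down, the budget gives q_1* = I/(p_1 + p_2·(q_2/q_1)) and q_2* = (q_2/q_1)·q_1*.
Numerically q_2/q_1 = 2.264633, so q_1* = 86/(19.28 + 22.36·2.264633) = 1.23.
At I' = 223.6: q_1* = 3.1981. Change: 3.1981 − 1.23 = 1.968.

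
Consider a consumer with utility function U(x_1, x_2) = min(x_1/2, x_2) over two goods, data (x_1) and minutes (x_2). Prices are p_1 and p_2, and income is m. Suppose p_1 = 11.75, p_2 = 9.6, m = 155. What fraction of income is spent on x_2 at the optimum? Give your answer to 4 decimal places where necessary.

With perfect complements, no substitution: consume in ratio x_1:x_2 = 2:1.
Budget: p_1·x_1 + p_2·(1/2)·x_1 = m, so (2·p_1 + p_2)·x_1 = 2·m.
Demand: x_1*(p_1,p_2,m) = 2·m/(2·p_1 + p_2), x_2* = m/(2·p_1 + p_2).
Here 2·11.75 + 9.6 = 33.1, giving x_1* = 9.3656 and x_2* = 4.6828.
Expenditure on x_2: 9.6·4.6828 = 44.9547; share = 0.29.

share on x_2 = 0.29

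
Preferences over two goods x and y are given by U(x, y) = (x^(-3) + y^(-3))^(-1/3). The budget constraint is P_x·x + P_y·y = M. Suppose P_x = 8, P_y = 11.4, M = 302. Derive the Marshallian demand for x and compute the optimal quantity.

x* = 16.3828

From the CES first-order condition, (y/x)^(4) = P_x/P_y.
Hence y/x = (P_x/P_y)^(1/(4)), i.e. raised to the 0.25 power.
Substitute y = (y/x)·x into the budget: x* = M/(P_x + P_y·(y/x)).
Numerically y/x = 0.915264, so x* = 302/(8 + 11.4·0.915264) = 16.3828.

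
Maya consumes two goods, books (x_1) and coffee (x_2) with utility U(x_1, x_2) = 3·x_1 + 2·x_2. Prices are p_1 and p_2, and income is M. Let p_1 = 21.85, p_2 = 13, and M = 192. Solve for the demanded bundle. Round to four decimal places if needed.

x_1* = 0, x_2* = 14.7692

Linear utility — the consumer picks whichever good has higher MU/price: 3/21.85 = 0.1373 vs 2/13 = 0.1538.
x_2 gives more utility per dollar, so spend all income on x_2: x_2* = M/p_2, x_1* = 0.
Numerically: x_1* = 0, x_2* = 14.7692.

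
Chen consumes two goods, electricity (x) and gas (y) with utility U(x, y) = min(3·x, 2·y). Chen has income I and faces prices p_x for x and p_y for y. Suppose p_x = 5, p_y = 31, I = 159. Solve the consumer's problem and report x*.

With perfect complements, no substitution: consume in ratio x:y = 2:3.
Budget: p_x·x + p_y·(3/2)·x = I, so (2·p_x + 3·p_y)·x = 2·I.
Demand: x*(p_x,p_y,I) = 2·I/(2·p_x + 3·p_y), y* = 3·I/(2·p_x + 3·p_y).
Here 2·5 + 3·31 = 103, giving x* = 3.0874.

x* = 3.0874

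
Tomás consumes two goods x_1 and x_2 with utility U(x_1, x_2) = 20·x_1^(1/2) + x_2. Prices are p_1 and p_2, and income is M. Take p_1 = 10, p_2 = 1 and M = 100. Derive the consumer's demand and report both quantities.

MU_x_1 = 10/√x_1, MU_x_2 = 1. Tangency: 10/√x_1 = p_1/p_2.
Solve: √x_1 = 10·p_2/p_1, so x_1*(p_1,p_2) = (10·p_2/p_1)², and x_2* = (M − p_1·x_1*)/p_2.
Plugging in: x_1* = (10·1/10)² = 1, x_2* = 90.

x_1* = 1, x_2* = 90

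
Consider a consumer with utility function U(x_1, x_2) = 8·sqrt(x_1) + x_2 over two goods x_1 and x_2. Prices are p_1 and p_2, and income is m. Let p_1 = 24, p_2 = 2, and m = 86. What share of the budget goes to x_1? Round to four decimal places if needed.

Plugging in: x_1* = (4·2/24)² = 0.1111, x_2* = 41.6667.
Expenditure on x_1: 24·0.1111 = 2.6667; share = 0.031.

share on x_1 = 0.031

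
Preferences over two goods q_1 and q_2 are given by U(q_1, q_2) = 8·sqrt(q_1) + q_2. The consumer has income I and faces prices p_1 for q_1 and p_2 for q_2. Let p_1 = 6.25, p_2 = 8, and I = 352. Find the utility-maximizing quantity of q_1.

Set MRS = p_1/p_2: 4·q_1^(−1/2) = p_1/p_2.
Thus q_1* = (4·p_2/p_1)² — independent of I — with the rest of income spent on q_2.
Plugging in: q_1* = (4·8/6.25)² = 26.2144.

q_1* = 26.2144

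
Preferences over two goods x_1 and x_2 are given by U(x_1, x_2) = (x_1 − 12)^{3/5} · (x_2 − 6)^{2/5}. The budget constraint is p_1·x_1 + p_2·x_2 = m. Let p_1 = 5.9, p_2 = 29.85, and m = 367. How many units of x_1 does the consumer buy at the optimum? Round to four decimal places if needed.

x_1* = 23.9085

Let x_1' = x_1−12, x_2' = x_2−6. MRS = (3/2)·x_2'/x_1' = p_1/p_2.
Substituting into the budget: x_1* = 12 + 0.6·(m − 12·p_1 − 6·p_2)/p_1, and x_2* = 6 + 0.4·(…)/p_2.
Discretionary income = 367 − 12·5.9 − 6·29.85 = 117.1; x_1* = 12 + 0.6·117.1/5.9 = 23.9085.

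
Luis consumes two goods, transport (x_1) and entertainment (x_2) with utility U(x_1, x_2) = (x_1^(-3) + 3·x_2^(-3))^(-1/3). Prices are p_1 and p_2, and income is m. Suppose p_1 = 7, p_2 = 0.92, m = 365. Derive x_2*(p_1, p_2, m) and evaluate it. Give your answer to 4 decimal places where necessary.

Substitute x_2 = (x_2/x_1)·x_1 into the budget: x_1* = m/(p_1 + p_2·(x_2/x_1)).
Numerically x_2/x_1 = 2.185787, so x_1* = 365/(7 + 0.92·2.185787) = 40.5064 and x_2* = 2.185787·40.5064 = 88.5383.

x_2* = 88.5383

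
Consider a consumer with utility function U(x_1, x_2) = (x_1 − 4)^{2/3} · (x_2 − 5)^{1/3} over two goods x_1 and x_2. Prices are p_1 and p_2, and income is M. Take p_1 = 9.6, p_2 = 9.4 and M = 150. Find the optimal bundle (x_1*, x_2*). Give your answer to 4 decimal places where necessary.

x_1* = 8.4861, x_2* = 7.2908

After buying the subsistence bundle (4, 5), a share 2/3 of the remaining income goes to x_1: x_1* = 4 + 2/3·(M − 4p_1 − 5p_2)/p_1.
Discretionary income = 150 − 4·9.6 − 5·9.4 = 64.6; x_1* = 4 + 2/3·64.6/9.6 = 8.4861; x_2* = 5 + 1/3·64.6/9.4 = 7.2908.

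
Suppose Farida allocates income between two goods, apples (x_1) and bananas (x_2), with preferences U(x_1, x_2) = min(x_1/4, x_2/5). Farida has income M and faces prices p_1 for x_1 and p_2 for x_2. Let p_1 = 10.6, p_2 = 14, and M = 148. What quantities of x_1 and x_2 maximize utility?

x_1* = 5.2669, x_2* = 6.5836

With perfect complements, no substitution: consume in ratio x_1:x_2 = 4:5.
Budget: p_1·x_1 + p_2·(5/4)·x_1 = M, so (4·p_1 + 5·p_2)·x_1 = 4·M.
Demand: x_1*(p_1,p_2,M) = 4·M/(4·p_1 + 5·p_2), x_2* = 5·M/(4·p_1 + 5·p_2).
Here 4·10.6 + 5·14 = 112.4, giving x_1* = 5.2669 and x_2* = 6.5836.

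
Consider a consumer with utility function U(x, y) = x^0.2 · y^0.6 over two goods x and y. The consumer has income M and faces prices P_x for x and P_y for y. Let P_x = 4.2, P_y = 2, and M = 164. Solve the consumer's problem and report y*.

Tangency: MRS = (1/3)·y/x = P_x/P_y.
So 0.2·P_y·y = 0.6·P_x·x; combined with the budget, a share 0.25 of income goes to x.
Demand: x*(P_x,P_y,M) = 0.25·M/P_x and y* = 0.75·M/P_y.
At P_x=4.2, P_y=2, M=164: y* = 0.75·164/2 = 61.5.

y* = 61.5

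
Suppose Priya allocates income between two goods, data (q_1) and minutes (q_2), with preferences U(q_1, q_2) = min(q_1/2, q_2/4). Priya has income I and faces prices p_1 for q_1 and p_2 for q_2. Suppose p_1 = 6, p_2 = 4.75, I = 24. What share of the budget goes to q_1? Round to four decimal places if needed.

share on q_1 = 0.3871

Leontief preferences: the optimum is at the kink where q_1/2 = q_2/4, i.e. q_2 = 2·q_1.
Budget: p_1·q_1 + p_2·2·q_1 = I, so (2·p_1 + 4·p_2)·q_1 = 2·I.
Demand: q_1*(p_1,p_2,I) = 2·I/(2·p_1 + 4·p_2), q_2* = 4·I/(2·p_1 + 4·p_2).
Here 2·6 + 4·4.75 = 31, giving q_1* = 1.5484 and q_2* = 3.0968.
Expenditure on q_1: 6·1.5484 = 9.2903; share = 0.3871.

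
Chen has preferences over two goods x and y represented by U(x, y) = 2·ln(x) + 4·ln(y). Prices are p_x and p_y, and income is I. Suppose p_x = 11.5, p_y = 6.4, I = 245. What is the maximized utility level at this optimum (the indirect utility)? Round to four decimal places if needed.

V = 16.8786

MU_x/MU_y = (2·y)/(4·x); tangency sets this equal to p_x/p_y.
Rearranging, p_y·y = 2·p_x·x. Substituting into the budget gives p_x·x·(1 + 2) = I.
Demand: x*(p_x,p_y,I) = 1/3·I/p_x and y* = 2/3·I/p_y.
At p_x=11.5, p_y=6.4, I=245: x* = 1/3·245/11.5 = 7.1014, y* = 25.5208.
Utility at the optimum: U(7.1014, 25.5208) = 16.8786.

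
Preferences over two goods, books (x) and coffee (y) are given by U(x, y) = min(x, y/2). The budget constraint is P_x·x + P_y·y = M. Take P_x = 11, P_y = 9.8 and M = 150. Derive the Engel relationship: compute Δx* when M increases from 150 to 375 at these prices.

Δx* = 7.3529

With perfect complements, no substitution: consume in ratio x:y = 1:2.
Budget: P_x·x + P_y·2·x = M, so (P_x + 2·P_y)·x = M.
Demand: x*(P_x,P_y,M) = M/(P_x + 2·P_y), y* = 2·M/(P_x + 2·P_y).
Here 11 + 2·9.8 = 30.6, giving x* = 4.902.
At M' = 375: x* = 12.2549. Change: 12.2549 − 4.902 = 7.3529.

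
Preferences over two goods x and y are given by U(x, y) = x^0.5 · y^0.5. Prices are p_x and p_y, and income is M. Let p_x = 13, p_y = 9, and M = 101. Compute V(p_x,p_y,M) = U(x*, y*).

V = 4.6687

Demand: x*(p_x,p_y,M) = 0.5·M/p_x and y* = 0.5·M/p_y.
At p_x=13, p_y=9, M=101: x* = 0.5·101/13 = 3.8846, y* = 5.6111.
Utility at the optimum: U(3.8846, 5.6111) = 4.6687.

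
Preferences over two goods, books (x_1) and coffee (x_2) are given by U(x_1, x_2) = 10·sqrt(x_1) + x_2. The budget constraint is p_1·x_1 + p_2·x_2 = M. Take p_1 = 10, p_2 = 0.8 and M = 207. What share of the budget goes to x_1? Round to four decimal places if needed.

share on x_1 = 0.0077

Set MRS = p_1/p_2: 5·x_1^(−1/2) = p_1/p_2.
Solve: √x_1 = 5·p_2/p_1, so x_1*(p_1,p_2) = (5·p_2/p_1)², and x_2* = (M − p_1·x_1*)/p_2.
Plugging in: x_1* = (5·0.8/10)² = 0.16, x_2* = 256.75.
Expenditure on x_1: 10·0.16 = 1.6; share = 0.0077.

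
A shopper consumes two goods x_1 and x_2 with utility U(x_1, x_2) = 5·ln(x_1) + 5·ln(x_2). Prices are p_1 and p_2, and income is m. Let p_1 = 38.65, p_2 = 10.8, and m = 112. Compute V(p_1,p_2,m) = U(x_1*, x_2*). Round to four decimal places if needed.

V = 10.0831

The MRS is x_2/x_1. Set MRS = p_1/p_2.
Rearranging, p_2·x_2 = p_1·x_1. Substituting into the budget gives p_1·x_1·(1 + 1) = m.
Demand: x_1*(p_1,p_2,m) = 0.5·m/p_1 and x_2* = 0.5·m/p_2.
At p_1=38.65, p_2=10.8, m=112: x_1* = 0.5·112/38.65 = 1.4489, x_2* = 5.1852.
Utility at the optimum: U(1.4489, 5.1852) = 10.0831.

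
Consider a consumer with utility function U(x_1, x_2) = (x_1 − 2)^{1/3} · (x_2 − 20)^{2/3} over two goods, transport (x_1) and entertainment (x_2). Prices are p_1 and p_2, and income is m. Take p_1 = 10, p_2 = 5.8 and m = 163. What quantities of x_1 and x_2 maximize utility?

Discretionary income = 163 − 2·10 − 20·5.8 = 27; x_1* = 2 + 1/3·27/10 = 2.9; x_2* = 20 + 2/3·27/5.8 = 23.1034.

x_1* = 2.9, x_2* = 23.1034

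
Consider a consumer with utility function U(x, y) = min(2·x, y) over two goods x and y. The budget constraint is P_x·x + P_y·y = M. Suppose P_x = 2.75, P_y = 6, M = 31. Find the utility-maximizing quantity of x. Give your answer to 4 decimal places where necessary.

Demand: x*(P_x,P_y,M) = M/(P_x + 2·P_y), y* = 2·M/(P_x + 2·P_y).
Here 2.75 + 2·6 = 14.75, giving x* = 2.1017.

x* = 2.1017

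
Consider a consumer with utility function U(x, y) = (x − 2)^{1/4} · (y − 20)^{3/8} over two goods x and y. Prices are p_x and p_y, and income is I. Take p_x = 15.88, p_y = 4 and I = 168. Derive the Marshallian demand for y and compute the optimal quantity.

y* = 28.436

MRS = (2/3)·(y−20)/(x−2). Tangency with p_x/p_y gives y−20 = (3/2)·(p_x/p_y)·(x−2).
After buying the subsistence bundle (2, 20), a share 0.4 of the remaining income goes to x: x* = 2 + 0.4·(I − 2p_x − 20p_y)/p_x.
Discretionary income = 168 − 2·15.88 − 20·4 = 56.24; y* = 20 + 0.6·56.24/4 = 28.436.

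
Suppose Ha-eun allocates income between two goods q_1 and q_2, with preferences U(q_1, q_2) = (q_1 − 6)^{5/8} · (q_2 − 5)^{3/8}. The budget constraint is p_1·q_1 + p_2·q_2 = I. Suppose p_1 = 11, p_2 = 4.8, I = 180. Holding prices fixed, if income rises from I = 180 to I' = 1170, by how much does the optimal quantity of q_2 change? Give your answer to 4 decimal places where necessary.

MRS = (5/3)·(q_2−5)/(q_1−6). Tangency with p_1/p_2 gives q_2−5 = (3/5)·(p_1/p_2)·(q_1−6).
After buying the subsistence bundle (6, 5), a share 0.625 of the remaining income goes to q_1: q_1* = 6 + 0.625·(I − 6p_1 − 5p_2)/p_1.
Discretionary income = 180 − 6·11 − 5·4.8 = 90; q_2* = 5 + 0.375·90/4.8 = 12.0312.
At I' = 1170: q_2* = 89.375. Change: 89.375 − 12.0312 = 77.3438.

Δq_2* = 77.3438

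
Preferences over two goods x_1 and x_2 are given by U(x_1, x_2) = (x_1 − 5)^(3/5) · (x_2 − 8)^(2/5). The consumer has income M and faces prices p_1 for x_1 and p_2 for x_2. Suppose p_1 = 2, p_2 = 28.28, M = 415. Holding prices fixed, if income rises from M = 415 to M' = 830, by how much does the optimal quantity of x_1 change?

This is Cobb-Douglas in (x_1−5, x_2−8): tangency gives 0.6·p_2·(x_2−8) = 0.4·p_1·(x_1−5).
Substituting into the budget: x_1* = 5 + 0.6·(M − 5·p_1 − 8·p_2)/p_1, and x_2* = 8 + 0.4·(…)/p_2.
Discretionary income = 415 − 5·2 − 8·28.28 = 178.76; x_1* = 5 + 0.6·178.76/2 = 58.628.
At M' = 830: x_1* = 183.128. Change: 183.128 − 58.628 = 124.5.

Δx_1* = 124.5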